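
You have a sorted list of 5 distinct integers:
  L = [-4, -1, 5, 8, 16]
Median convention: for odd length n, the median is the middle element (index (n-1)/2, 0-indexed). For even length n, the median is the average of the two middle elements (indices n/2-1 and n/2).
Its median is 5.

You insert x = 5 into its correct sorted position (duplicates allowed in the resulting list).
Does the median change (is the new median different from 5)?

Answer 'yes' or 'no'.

Answer: no

Derivation:
Old median = 5
Insert x = 5
New median = 5
Changed? no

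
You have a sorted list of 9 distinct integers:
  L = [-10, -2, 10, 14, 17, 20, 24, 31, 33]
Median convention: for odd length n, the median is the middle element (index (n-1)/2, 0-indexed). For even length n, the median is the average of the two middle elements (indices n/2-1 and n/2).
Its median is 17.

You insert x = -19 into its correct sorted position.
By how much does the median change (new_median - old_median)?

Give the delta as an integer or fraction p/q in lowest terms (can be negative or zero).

Old median = 17
After inserting x = -19: new sorted = [-19, -10, -2, 10, 14, 17, 20, 24, 31, 33]
New median = 31/2
Delta = 31/2 - 17 = -3/2

Answer: -3/2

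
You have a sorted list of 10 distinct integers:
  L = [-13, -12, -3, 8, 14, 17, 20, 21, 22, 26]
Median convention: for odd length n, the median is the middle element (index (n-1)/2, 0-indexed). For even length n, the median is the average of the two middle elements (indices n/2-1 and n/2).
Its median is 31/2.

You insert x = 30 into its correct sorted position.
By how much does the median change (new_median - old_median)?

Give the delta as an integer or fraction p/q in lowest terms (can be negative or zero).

Old median = 31/2
After inserting x = 30: new sorted = [-13, -12, -3, 8, 14, 17, 20, 21, 22, 26, 30]
New median = 17
Delta = 17 - 31/2 = 3/2

Answer: 3/2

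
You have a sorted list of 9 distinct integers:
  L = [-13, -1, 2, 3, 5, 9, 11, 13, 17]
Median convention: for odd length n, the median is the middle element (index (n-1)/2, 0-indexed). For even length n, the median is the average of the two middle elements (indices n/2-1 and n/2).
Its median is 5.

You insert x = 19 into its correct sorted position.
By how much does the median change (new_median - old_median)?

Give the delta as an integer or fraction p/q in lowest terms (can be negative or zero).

Old median = 5
After inserting x = 19: new sorted = [-13, -1, 2, 3, 5, 9, 11, 13, 17, 19]
New median = 7
Delta = 7 - 5 = 2

Answer: 2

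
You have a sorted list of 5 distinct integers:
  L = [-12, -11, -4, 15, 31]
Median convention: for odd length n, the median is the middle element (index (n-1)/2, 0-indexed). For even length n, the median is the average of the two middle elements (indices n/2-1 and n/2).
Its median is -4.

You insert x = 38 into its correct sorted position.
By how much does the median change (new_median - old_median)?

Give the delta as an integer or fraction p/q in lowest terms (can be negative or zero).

Old median = -4
After inserting x = 38: new sorted = [-12, -11, -4, 15, 31, 38]
New median = 11/2
Delta = 11/2 - -4 = 19/2

Answer: 19/2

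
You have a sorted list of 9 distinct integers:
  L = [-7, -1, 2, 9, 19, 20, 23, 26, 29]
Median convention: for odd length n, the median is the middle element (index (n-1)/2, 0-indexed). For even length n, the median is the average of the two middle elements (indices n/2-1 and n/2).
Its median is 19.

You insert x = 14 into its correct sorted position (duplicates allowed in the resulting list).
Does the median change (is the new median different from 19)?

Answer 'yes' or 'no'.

Old median = 19
Insert x = 14
New median = 33/2
Changed? yes

Answer: yes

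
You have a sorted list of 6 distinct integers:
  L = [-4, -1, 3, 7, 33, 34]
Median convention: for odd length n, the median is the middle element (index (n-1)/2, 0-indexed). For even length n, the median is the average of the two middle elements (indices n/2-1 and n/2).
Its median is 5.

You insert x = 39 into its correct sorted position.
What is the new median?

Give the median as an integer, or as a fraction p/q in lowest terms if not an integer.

Answer: 7

Derivation:
Old list (sorted, length 6): [-4, -1, 3, 7, 33, 34]
Old median = 5
Insert x = 39
Old length even (6). Middle pair: indices 2,3 = 3,7.
New length odd (7). New median = single middle element.
x = 39: 6 elements are < x, 0 elements are > x.
New sorted list: [-4, -1, 3, 7, 33, 34, 39]
New median = 7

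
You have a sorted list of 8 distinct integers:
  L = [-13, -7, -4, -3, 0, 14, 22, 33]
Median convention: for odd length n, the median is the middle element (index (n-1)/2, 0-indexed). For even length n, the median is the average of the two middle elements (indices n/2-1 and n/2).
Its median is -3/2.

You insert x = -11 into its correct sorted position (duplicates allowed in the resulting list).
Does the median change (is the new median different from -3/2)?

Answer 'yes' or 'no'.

Answer: yes

Derivation:
Old median = -3/2
Insert x = -11
New median = -3
Changed? yes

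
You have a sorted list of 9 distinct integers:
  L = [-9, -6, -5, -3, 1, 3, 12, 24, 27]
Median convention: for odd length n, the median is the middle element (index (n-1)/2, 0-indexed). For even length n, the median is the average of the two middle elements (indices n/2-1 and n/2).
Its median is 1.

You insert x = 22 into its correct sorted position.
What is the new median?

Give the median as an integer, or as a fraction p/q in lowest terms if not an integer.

Answer: 2

Derivation:
Old list (sorted, length 9): [-9, -6, -5, -3, 1, 3, 12, 24, 27]
Old median = 1
Insert x = 22
Old length odd (9). Middle was index 4 = 1.
New length even (10). New median = avg of two middle elements.
x = 22: 7 elements are < x, 2 elements are > x.
New sorted list: [-9, -6, -5, -3, 1, 3, 12, 22, 24, 27]
New median = 2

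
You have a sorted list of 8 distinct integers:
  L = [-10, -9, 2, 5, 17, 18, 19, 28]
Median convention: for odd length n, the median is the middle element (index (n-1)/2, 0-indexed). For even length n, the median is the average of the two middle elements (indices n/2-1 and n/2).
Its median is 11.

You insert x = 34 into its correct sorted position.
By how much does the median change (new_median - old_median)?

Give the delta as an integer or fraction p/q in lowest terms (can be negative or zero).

Old median = 11
After inserting x = 34: new sorted = [-10, -9, 2, 5, 17, 18, 19, 28, 34]
New median = 17
Delta = 17 - 11 = 6

Answer: 6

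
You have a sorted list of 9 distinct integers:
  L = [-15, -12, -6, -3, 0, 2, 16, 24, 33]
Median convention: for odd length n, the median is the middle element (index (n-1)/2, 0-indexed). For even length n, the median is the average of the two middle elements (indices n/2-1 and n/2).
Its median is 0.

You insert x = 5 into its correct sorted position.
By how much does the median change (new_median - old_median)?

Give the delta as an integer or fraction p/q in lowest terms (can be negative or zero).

Answer: 1

Derivation:
Old median = 0
After inserting x = 5: new sorted = [-15, -12, -6, -3, 0, 2, 5, 16, 24, 33]
New median = 1
Delta = 1 - 0 = 1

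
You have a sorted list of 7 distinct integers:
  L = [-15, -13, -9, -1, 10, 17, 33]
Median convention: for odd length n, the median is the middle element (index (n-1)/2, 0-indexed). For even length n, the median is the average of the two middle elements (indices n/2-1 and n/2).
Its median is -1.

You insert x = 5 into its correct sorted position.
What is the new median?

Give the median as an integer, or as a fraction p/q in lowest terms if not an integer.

Old list (sorted, length 7): [-15, -13, -9, -1, 10, 17, 33]
Old median = -1
Insert x = 5
Old length odd (7). Middle was index 3 = -1.
New length even (8). New median = avg of two middle elements.
x = 5: 4 elements are < x, 3 elements are > x.
New sorted list: [-15, -13, -9, -1, 5, 10, 17, 33]
New median = 2

Answer: 2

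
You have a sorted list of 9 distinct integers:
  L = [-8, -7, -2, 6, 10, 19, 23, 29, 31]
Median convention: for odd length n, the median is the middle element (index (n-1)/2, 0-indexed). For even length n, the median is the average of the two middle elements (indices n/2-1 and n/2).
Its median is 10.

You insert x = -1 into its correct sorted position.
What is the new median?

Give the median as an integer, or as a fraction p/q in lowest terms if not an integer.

Answer: 8

Derivation:
Old list (sorted, length 9): [-8, -7, -2, 6, 10, 19, 23, 29, 31]
Old median = 10
Insert x = -1
Old length odd (9). Middle was index 4 = 10.
New length even (10). New median = avg of two middle elements.
x = -1: 3 elements are < x, 6 elements are > x.
New sorted list: [-8, -7, -2, -1, 6, 10, 19, 23, 29, 31]
New median = 8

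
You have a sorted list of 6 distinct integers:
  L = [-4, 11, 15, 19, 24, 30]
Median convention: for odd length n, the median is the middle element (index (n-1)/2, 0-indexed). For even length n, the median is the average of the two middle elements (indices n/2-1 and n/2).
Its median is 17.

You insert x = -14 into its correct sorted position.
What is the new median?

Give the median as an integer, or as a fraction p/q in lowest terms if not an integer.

Answer: 15

Derivation:
Old list (sorted, length 6): [-4, 11, 15, 19, 24, 30]
Old median = 17
Insert x = -14
Old length even (6). Middle pair: indices 2,3 = 15,19.
New length odd (7). New median = single middle element.
x = -14: 0 elements are < x, 6 elements are > x.
New sorted list: [-14, -4, 11, 15, 19, 24, 30]
New median = 15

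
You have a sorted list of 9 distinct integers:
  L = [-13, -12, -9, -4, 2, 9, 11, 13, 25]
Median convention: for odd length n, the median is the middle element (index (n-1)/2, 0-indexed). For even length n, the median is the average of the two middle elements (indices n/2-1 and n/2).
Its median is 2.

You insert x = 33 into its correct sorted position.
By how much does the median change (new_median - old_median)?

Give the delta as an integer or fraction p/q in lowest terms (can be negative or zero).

Old median = 2
After inserting x = 33: new sorted = [-13, -12, -9, -4, 2, 9, 11, 13, 25, 33]
New median = 11/2
Delta = 11/2 - 2 = 7/2

Answer: 7/2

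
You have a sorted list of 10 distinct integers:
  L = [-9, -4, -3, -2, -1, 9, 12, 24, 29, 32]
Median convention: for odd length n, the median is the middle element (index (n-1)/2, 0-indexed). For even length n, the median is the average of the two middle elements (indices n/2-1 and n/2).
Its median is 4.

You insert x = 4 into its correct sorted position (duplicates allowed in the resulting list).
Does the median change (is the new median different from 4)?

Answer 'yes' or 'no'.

Answer: no

Derivation:
Old median = 4
Insert x = 4
New median = 4
Changed? no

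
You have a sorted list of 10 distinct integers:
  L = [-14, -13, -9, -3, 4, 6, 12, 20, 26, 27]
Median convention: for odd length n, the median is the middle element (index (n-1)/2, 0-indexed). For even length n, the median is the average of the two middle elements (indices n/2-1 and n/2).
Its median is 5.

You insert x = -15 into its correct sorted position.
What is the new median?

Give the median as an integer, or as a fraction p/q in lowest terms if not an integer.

Old list (sorted, length 10): [-14, -13, -9, -3, 4, 6, 12, 20, 26, 27]
Old median = 5
Insert x = -15
Old length even (10). Middle pair: indices 4,5 = 4,6.
New length odd (11). New median = single middle element.
x = -15: 0 elements are < x, 10 elements are > x.
New sorted list: [-15, -14, -13, -9, -3, 4, 6, 12, 20, 26, 27]
New median = 4

Answer: 4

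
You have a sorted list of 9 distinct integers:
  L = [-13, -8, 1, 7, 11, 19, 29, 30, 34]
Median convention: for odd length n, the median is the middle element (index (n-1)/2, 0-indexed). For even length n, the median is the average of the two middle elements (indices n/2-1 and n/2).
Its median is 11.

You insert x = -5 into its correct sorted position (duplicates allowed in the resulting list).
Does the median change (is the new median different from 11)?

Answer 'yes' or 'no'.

Old median = 11
Insert x = -5
New median = 9
Changed? yes

Answer: yes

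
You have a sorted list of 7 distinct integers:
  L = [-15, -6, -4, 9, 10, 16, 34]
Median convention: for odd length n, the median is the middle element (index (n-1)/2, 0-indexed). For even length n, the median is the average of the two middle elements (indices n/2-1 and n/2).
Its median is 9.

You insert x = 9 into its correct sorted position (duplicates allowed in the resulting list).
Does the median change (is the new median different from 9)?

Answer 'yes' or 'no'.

Answer: no

Derivation:
Old median = 9
Insert x = 9
New median = 9
Changed? no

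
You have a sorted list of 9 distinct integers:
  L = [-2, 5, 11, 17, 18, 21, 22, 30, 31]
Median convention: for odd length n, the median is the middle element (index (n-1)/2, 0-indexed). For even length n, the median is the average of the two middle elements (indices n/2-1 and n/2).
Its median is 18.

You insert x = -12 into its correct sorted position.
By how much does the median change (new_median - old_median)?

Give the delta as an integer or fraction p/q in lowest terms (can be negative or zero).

Answer: -1/2

Derivation:
Old median = 18
After inserting x = -12: new sorted = [-12, -2, 5, 11, 17, 18, 21, 22, 30, 31]
New median = 35/2
Delta = 35/2 - 18 = -1/2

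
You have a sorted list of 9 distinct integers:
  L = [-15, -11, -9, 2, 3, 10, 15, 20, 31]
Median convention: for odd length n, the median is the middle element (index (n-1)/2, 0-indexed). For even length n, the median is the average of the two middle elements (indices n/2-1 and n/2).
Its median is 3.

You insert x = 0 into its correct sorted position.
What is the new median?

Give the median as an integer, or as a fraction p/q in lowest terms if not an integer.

Old list (sorted, length 9): [-15, -11, -9, 2, 3, 10, 15, 20, 31]
Old median = 3
Insert x = 0
Old length odd (9). Middle was index 4 = 3.
New length even (10). New median = avg of two middle elements.
x = 0: 3 elements are < x, 6 elements are > x.
New sorted list: [-15, -11, -9, 0, 2, 3, 10, 15, 20, 31]
New median = 5/2

Answer: 5/2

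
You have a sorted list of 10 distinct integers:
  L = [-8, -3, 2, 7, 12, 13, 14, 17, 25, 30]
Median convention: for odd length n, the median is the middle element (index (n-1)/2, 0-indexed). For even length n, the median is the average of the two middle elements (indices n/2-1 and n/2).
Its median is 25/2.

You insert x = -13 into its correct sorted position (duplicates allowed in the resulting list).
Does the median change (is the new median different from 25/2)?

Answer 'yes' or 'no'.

Old median = 25/2
Insert x = -13
New median = 12
Changed? yes

Answer: yes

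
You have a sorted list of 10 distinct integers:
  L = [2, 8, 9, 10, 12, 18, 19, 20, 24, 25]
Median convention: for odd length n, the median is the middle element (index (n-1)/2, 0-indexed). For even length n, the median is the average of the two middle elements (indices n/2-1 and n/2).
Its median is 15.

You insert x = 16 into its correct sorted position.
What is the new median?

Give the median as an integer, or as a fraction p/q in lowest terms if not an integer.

Old list (sorted, length 10): [2, 8, 9, 10, 12, 18, 19, 20, 24, 25]
Old median = 15
Insert x = 16
Old length even (10). Middle pair: indices 4,5 = 12,18.
New length odd (11). New median = single middle element.
x = 16: 5 elements are < x, 5 elements are > x.
New sorted list: [2, 8, 9, 10, 12, 16, 18, 19, 20, 24, 25]
New median = 16

Answer: 16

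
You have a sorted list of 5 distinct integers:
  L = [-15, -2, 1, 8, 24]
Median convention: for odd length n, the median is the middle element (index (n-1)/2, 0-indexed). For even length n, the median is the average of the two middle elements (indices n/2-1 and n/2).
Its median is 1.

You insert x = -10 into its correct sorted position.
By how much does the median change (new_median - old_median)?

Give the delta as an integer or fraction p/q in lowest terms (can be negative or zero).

Answer: -3/2

Derivation:
Old median = 1
After inserting x = -10: new sorted = [-15, -10, -2, 1, 8, 24]
New median = -1/2
Delta = -1/2 - 1 = -3/2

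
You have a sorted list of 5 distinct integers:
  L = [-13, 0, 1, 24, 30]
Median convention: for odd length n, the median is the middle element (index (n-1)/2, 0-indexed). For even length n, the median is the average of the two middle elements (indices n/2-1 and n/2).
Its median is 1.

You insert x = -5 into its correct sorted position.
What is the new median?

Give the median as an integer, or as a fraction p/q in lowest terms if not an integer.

Old list (sorted, length 5): [-13, 0, 1, 24, 30]
Old median = 1
Insert x = -5
Old length odd (5). Middle was index 2 = 1.
New length even (6). New median = avg of two middle elements.
x = -5: 1 elements are < x, 4 elements are > x.
New sorted list: [-13, -5, 0, 1, 24, 30]
New median = 1/2

Answer: 1/2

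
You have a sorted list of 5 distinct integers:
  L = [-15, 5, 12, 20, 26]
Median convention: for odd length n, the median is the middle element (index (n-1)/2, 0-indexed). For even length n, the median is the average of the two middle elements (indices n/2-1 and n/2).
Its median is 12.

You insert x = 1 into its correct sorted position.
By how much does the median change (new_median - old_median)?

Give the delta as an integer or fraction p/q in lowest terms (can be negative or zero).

Old median = 12
After inserting x = 1: new sorted = [-15, 1, 5, 12, 20, 26]
New median = 17/2
Delta = 17/2 - 12 = -7/2

Answer: -7/2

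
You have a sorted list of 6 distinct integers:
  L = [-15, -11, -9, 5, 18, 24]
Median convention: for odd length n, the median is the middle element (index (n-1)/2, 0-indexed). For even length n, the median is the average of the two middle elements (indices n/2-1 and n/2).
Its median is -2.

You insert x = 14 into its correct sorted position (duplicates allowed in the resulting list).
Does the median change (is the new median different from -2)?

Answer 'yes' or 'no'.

Answer: yes

Derivation:
Old median = -2
Insert x = 14
New median = 5
Changed? yes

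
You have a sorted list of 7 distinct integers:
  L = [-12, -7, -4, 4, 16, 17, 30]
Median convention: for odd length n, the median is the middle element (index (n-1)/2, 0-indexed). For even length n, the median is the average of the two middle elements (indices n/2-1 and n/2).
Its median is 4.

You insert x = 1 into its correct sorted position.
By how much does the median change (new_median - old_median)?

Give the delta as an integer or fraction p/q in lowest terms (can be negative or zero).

Old median = 4
After inserting x = 1: new sorted = [-12, -7, -4, 1, 4, 16, 17, 30]
New median = 5/2
Delta = 5/2 - 4 = -3/2

Answer: -3/2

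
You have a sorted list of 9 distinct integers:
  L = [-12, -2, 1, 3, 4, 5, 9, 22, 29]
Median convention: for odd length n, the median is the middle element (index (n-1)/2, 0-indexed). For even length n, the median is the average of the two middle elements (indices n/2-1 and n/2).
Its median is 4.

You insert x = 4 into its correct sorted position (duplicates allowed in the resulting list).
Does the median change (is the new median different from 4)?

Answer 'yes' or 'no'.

Old median = 4
Insert x = 4
New median = 4
Changed? no

Answer: no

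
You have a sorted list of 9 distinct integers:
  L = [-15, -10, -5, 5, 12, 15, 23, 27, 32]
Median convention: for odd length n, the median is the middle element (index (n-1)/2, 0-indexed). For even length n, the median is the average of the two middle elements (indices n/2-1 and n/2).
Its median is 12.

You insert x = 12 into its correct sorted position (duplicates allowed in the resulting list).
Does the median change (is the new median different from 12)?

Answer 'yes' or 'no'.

Answer: no

Derivation:
Old median = 12
Insert x = 12
New median = 12
Changed? no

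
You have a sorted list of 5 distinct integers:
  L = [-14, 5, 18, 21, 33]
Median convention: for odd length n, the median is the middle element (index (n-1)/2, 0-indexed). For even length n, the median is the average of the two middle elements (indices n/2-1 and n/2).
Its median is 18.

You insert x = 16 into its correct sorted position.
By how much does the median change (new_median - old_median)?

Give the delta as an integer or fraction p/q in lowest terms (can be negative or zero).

Answer: -1

Derivation:
Old median = 18
After inserting x = 16: new sorted = [-14, 5, 16, 18, 21, 33]
New median = 17
Delta = 17 - 18 = -1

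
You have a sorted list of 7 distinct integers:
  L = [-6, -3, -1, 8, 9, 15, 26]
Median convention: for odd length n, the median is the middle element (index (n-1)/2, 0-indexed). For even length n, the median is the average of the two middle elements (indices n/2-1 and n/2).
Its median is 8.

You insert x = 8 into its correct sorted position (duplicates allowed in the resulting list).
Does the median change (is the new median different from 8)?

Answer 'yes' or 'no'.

Old median = 8
Insert x = 8
New median = 8
Changed? no

Answer: no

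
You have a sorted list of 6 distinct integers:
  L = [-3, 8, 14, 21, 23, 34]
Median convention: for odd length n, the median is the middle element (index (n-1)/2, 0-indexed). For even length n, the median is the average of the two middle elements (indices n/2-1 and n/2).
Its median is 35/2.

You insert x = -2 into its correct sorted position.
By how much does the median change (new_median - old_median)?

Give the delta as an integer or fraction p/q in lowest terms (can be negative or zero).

Answer: -7/2

Derivation:
Old median = 35/2
After inserting x = -2: new sorted = [-3, -2, 8, 14, 21, 23, 34]
New median = 14
Delta = 14 - 35/2 = -7/2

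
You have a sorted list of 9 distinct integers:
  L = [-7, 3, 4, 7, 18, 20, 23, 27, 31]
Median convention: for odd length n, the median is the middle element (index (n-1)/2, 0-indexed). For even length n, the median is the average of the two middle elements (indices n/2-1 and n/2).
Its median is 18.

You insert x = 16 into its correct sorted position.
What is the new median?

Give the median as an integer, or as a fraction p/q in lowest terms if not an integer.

Old list (sorted, length 9): [-7, 3, 4, 7, 18, 20, 23, 27, 31]
Old median = 18
Insert x = 16
Old length odd (9). Middle was index 4 = 18.
New length even (10). New median = avg of two middle elements.
x = 16: 4 elements are < x, 5 elements are > x.
New sorted list: [-7, 3, 4, 7, 16, 18, 20, 23, 27, 31]
New median = 17

Answer: 17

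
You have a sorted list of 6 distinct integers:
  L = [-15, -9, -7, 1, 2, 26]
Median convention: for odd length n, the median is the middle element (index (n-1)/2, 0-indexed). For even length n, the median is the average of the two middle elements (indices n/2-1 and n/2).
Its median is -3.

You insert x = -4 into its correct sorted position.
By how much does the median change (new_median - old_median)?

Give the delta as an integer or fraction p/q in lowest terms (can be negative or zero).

Old median = -3
After inserting x = -4: new sorted = [-15, -9, -7, -4, 1, 2, 26]
New median = -4
Delta = -4 - -3 = -1

Answer: -1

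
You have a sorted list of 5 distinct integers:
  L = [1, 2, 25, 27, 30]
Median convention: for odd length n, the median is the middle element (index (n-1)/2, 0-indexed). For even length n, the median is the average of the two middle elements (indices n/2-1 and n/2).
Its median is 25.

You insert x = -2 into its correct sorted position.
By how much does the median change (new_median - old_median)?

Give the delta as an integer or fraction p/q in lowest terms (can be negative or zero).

Old median = 25
After inserting x = -2: new sorted = [-2, 1, 2, 25, 27, 30]
New median = 27/2
Delta = 27/2 - 25 = -23/2

Answer: -23/2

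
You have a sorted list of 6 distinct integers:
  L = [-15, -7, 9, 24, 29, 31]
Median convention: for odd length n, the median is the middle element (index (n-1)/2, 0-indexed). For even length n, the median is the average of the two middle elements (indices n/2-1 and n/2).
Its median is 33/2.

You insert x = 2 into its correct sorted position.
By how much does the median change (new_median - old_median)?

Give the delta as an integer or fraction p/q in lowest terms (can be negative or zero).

Answer: -15/2

Derivation:
Old median = 33/2
After inserting x = 2: new sorted = [-15, -7, 2, 9, 24, 29, 31]
New median = 9
Delta = 9 - 33/2 = -15/2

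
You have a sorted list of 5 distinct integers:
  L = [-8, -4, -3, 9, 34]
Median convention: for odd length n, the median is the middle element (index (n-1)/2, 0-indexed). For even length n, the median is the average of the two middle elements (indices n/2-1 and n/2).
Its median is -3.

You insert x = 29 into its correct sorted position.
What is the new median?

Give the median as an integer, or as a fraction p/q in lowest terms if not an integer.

Answer: 3

Derivation:
Old list (sorted, length 5): [-8, -4, -3, 9, 34]
Old median = -3
Insert x = 29
Old length odd (5). Middle was index 2 = -3.
New length even (6). New median = avg of two middle elements.
x = 29: 4 elements are < x, 1 elements are > x.
New sorted list: [-8, -4, -3, 9, 29, 34]
New median = 3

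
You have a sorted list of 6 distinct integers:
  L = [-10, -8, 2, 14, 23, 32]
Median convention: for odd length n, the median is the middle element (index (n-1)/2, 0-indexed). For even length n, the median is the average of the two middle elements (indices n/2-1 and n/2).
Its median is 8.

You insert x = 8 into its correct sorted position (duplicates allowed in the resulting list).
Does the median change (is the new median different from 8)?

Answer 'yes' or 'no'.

Old median = 8
Insert x = 8
New median = 8
Changed? no

Answer: no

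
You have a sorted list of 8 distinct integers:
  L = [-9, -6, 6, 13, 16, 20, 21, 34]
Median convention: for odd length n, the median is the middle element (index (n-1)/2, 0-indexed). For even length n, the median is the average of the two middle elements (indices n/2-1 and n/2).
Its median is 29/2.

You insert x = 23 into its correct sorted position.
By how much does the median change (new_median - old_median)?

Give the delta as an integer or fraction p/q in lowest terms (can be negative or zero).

Old median = 29/2
After inserting x = 23: new sorted = [-9, -6, 6, 13, 16, 20, 21, 23, 34]
New median = 16
Delta = 16 - 29/2 = 3/2

Answer: 3/2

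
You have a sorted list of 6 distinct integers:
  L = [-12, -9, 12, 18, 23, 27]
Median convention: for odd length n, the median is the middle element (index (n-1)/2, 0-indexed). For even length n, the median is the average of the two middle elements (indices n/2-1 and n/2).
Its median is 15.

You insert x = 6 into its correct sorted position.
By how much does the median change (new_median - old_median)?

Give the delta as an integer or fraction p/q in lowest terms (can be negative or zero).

Old median = 15
After inserting x = 6: new sorted = [-12, -9, 6, 12, 18, 23, 27]
New median = 12
Delta = 12 - 15 = -3

Answer: -3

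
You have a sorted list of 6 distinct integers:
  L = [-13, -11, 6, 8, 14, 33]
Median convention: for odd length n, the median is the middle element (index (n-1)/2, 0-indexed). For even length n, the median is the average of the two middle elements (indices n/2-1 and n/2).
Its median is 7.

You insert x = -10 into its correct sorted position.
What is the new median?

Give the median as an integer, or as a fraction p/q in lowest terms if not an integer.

Answer: 6

Derivation:
Old list (sorted, length 6): [-13, -11, 6, 8, 14, 33]
Old median = 7
Insert x = -10
Old length even (6). Middle pair: indices 2,3 = 6,8.
New length odd (7). New median = single middle element.
x = -10: 2 elements are < x, 4 elements are > x.
New sorted list: [-13, -11, -10, 6, 8, 14, 33]
New median = 6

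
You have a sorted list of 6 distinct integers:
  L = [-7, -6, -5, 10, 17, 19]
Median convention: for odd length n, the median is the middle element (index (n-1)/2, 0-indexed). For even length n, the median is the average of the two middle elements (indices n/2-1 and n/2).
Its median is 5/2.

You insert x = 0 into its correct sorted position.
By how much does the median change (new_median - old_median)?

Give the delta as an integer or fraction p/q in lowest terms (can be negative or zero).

Old median = 5/2
After inserting x = 0: new sorted = [-7, -6, -5, 0, 10, 17, 19]
New median = 0
Delta = 0 - 5/2 = -5/2

Answer: -5/2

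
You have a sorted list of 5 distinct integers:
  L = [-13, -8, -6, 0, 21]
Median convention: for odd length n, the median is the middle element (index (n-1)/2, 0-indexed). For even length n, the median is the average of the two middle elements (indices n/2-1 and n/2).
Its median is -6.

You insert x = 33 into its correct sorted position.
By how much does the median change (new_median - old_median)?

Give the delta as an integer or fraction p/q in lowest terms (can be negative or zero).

Old median = -6
After inserting x = 33: new sorted = [-13, -8, -6, 0, 21, 33]
New median = -3
Delta = -3 - -6 = 3

Answer: 3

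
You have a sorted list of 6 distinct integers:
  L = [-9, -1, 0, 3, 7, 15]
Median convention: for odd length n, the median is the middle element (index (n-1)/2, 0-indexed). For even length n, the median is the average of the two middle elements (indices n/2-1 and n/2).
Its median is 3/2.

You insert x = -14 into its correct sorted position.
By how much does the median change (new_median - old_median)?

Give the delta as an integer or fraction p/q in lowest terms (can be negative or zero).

Answer: -3/2

Derivation:
Old median = 3/2
After inserting x = -14: new sorted = [-14, -9, -1, 0, 3, 7, 15]
New median = 0
Delta = 0 - 3/2 = -3/2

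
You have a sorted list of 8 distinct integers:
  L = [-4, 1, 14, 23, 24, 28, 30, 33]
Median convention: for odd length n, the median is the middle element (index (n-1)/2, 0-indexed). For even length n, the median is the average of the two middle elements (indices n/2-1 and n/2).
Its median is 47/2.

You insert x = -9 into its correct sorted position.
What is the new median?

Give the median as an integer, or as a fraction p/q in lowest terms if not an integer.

Old list (sorted, length 8): [-4, 1, 14, 23, 24, 28, 30, 33]
Old median = 47/2
Insert x = -9
Old length even (8). Middle pair: indices 3,4 = 23,24.
New length odd (9). New median = single middle element.
x = -9: 0 elements are < x, 8 elements are > x.
New sorted list: [-9, -4, 1, 14, 23, 24, 28, 30, 33]
New median = 23

Answer: 23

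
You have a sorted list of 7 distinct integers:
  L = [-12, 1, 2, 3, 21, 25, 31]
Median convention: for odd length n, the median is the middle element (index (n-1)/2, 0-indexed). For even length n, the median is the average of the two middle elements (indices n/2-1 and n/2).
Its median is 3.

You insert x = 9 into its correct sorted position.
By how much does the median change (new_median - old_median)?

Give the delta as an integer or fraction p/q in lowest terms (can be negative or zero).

Old median = 3
After inserting x = 9: new sorted = [-12, 1, 2, 3, 9, 21, 25, 31]
New median = 6
Delta = 6 - 3 = 3

Answer: 3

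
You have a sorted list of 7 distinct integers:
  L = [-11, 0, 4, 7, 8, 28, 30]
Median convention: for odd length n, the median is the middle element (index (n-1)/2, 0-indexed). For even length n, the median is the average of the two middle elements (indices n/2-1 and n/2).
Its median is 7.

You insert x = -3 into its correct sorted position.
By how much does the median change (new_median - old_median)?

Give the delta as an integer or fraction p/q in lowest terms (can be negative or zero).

Old median = 7
After inserting x = -3: new sorted = [-11, -3, 0, 4, 7, 8, 28, 30]
New median = 11/2
Delta = 11/2 - 7 = -3/2

Answer: -3/2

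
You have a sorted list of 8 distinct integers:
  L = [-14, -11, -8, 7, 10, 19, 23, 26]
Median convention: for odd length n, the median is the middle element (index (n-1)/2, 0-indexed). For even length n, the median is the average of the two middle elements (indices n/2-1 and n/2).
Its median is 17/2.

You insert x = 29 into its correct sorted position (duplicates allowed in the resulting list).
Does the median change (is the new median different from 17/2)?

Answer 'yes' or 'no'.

Old median = 17/2
Insert x = 29
New median = 10
Changed? yes

Answer: yes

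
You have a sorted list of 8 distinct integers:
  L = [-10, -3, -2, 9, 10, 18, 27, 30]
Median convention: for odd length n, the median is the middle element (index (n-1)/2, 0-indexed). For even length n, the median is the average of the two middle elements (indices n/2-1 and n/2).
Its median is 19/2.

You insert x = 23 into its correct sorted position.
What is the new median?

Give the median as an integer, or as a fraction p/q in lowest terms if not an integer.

Answer: 10

Derivation:
Old list (sorted, length 8): [-10, -3, -2, 9, 10, 18, 27, 30]
Old median = 19/2
Insert x = 23
Old length even (8). Middle pair: indices 3,4 = 9,10.
New length odd (9). New median = single middle element.
x = 23: 6 elements are < x, 2 elements are > x.
New sorted list: [-10, -3, -2, 9, 10, 18, 23, 27, 30]
New median = 10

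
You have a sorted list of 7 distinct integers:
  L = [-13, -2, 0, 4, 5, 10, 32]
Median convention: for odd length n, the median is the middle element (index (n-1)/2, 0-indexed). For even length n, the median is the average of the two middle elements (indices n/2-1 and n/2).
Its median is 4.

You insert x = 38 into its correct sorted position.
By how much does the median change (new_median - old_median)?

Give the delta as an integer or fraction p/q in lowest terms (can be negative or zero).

Old median = 4
After inserting x = 38: new sorted = [-13, -2, 0, 4, 5, 10, 32, 38]
New median = 9/2
Delta = 9/2 - 4 = 1/2

Answer: 1/2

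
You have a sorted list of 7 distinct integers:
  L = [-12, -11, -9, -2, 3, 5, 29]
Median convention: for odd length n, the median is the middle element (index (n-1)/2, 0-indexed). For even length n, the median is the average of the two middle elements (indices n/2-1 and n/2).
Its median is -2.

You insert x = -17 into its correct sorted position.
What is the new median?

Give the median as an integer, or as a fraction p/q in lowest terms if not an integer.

Answer: -11/2

Derivation:
Old list (sorted, length 7): [-12, -11, -9, -2, 3, 5, 29]
Old median = -2
Insert x = -17
Old length odd (7). Middle was index 3 = -2.
New length even (8). New median = avg of two middle elements.
x = -17: 0 elements are < x, 7 elements are > x.
New sorted list: [-17, -12, -11, -9, -2, 3, 5, 29]
New median = -11/2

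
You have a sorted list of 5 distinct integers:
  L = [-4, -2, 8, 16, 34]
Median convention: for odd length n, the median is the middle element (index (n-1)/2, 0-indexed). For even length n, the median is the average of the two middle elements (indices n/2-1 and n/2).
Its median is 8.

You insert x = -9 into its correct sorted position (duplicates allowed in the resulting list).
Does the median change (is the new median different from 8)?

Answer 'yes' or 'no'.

Answer: yes

Derivation:
Old median = 8
Insert x = -9
New median = 3
Changed? yes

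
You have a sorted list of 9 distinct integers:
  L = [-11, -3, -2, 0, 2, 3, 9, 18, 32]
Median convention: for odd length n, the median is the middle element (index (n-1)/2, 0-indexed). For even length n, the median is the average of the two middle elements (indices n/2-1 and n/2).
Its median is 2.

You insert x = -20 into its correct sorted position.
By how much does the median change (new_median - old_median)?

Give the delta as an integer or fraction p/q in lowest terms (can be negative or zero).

Answer: -1

Derivation:
Old median = 2
After inserting x = -20: new sorted = [-20, -11, -3, -2, 0, 2, 3, 9, 18, 32]
New median = 1
Delta = 1 - 2 = -1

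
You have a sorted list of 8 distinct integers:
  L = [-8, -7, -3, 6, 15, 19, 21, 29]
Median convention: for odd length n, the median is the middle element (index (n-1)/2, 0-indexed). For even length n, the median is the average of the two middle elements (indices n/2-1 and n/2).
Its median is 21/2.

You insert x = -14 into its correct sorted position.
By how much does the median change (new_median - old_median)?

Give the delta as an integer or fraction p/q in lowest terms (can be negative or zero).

Old median = 21/2
After inserting x = -14: new sorted = [-14, -8, -7, -3, 6, 15, 19, 21, 29]
New median = 6
Delta = 6 - 21/2 = -9/2

Answer: -9/2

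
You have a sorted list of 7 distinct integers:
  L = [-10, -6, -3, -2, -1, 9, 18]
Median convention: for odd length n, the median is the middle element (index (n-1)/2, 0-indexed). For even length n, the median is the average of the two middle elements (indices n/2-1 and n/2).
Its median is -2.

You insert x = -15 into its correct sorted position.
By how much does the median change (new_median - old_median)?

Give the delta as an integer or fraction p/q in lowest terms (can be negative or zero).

Old median = -2
After inserting x = -15: new sorted = [-15, -10, -6, -3, -2, -1, 9, 18]
New median = -5/2
Delta = -5/2 - -2 = -1/2

Answer: -1/2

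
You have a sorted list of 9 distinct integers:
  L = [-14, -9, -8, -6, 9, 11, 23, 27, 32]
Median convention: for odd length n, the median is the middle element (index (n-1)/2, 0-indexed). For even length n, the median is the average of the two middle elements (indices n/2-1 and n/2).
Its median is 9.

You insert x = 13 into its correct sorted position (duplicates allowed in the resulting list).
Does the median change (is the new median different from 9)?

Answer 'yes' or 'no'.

Old median = 9
Insert x = 13
New median = 10
Changed? yes

Answer: yes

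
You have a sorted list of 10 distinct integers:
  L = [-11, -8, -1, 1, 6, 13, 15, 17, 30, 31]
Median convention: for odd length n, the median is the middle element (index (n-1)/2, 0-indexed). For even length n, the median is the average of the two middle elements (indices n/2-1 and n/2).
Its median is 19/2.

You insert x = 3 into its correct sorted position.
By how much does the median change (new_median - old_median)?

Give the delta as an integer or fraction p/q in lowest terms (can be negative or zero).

Old median = 19/2
After inserting x = 3: new sorted = [-11, -8, -1, 1, 3, 6, 13, 15, 17, 30, 31]
New median = 6
Delta = 6 - 19/2 = -7/2

Answer: -7/2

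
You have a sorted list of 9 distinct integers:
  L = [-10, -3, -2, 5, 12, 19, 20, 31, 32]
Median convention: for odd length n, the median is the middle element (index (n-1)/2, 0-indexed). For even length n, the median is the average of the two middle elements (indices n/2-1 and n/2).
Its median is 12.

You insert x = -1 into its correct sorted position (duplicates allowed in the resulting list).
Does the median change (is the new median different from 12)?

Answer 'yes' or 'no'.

Old median = 12
Insert x = -1
New median = 17/2
Changed? yes

Answer: yes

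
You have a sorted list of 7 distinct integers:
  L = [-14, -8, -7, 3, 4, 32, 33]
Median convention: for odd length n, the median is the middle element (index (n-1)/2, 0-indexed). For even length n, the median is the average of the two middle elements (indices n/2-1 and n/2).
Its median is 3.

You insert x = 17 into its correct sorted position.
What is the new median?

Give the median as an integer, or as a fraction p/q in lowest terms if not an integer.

Answer: 7/2

Derivation:
Old list (sorted, length 7): [-14, -8, -7, 3, 4, 32, 33]
Old median = 3
Insert x = 17
Old length odd (7). Middle was index 3 = 3.
New length even (8). New median = avg of two middle elements.
x = 17: 5 elements are < x, 2 elements are > x.
New sorted list: [-14, -8, -7, 3, 4, 17, 32, 33]
New median = 7/2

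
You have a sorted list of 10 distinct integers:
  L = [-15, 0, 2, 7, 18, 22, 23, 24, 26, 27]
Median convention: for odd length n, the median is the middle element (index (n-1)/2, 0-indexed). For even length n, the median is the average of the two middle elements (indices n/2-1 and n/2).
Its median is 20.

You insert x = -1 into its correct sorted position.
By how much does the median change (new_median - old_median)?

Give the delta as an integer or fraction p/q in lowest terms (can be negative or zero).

Answer: -2

Derivation:
Old median = 20
After inserting x = -1: new sorted = [-15, -1, 0, 2, 7, 18, 22, 23, 24, 26, 27]
New median = 18
Delta = 18 - 20 = -2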